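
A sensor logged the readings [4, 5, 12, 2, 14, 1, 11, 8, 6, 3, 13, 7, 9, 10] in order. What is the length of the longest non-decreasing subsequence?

Track the smallest tail for each achievable length (allowing ties):
4 → extends → [4]
5 → extends → [4, 5]
12 → extends → [4, 5, 12]
2 → replaces 4 → [2, 5, 12]
14 → extends → [2, 5, 12, 14]
1 → replaces 2 → [1, 5, 12, 14]
11 → replaces 12 → [1, 5, 11, 14]
8 → replaces 11 → [1, 5, 8, 14]
6 → replaces 8 → [1, 5, 6, 14]
3 → replaces 5 → [1, 3, 6, 14]
13 → replaces 14 → [1, 3, 6, 13]
7 → replaces 13 → [1, 3, 6, 7]
9 → extends → [1, 3, 6, 7, 9]
10 → extends → [1, 3, 6, 7, 9, 10]
Six tails, so the longest non-decreasing subsequence has length 6 (e.g. 4, 5, 6, 7, 9, 10).

6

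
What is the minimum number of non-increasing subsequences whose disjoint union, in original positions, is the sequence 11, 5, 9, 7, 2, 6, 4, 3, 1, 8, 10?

4

Place each on the leftmost legal pile:
11 → new pile 1 (tops now [11])
5 → pile 1 (tops now [5])
9 → new pile 2 (tops now [5, 9])
7 → pile 2 (tops now [5, 7])
2 → pile 1 (tops now [2, 7])
6 → pile 2 (tops now [2, 6])
4 → pile 2 (tops now [2, 4])
3 → pile 2 (tops now [2, 3])
1 → pile 1 (tops now [1, 3])
8 → new pile 3 (tops now [1, 3, 8])
10 → new pile 4 (tops now [1, 3, 8, 10])
Four piles.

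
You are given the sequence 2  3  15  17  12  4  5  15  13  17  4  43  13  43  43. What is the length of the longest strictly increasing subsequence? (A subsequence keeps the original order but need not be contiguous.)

7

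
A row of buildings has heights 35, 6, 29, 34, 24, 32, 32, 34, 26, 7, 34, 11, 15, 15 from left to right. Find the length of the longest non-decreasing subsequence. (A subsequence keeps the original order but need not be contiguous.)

Track the smallest tail for each achievable length (allowing ties):
35 → extends → [35]
6 → replaces 35 → [6]
29 → extends → [6, 29]
34 → extends → [6, 29, 34]
24 → replaces 29 → [6, 24, 34]
32 → replaces 34 → [6, 24, 32]
32 → extends → [6, 24, 32, 32]
34 → extends → [6, 24, 32, 32, 34]
26 → replaces 32 → [6, 24, 26, 32, 34]
7 → replaces 24 → [6, 7, 26, 32, 34]
34 → extends → [6, 7, 26, 32, 34, 34]
11 → replaces 26 → [6, 7, 11, 32, 34, 34]
15 → replaces 32 → [6, 7, 11, 15, 34, 34]
15 → replaces 34 → [6, 7, 11, 15, 15, 34]
Six tails, so the longest non-decreasing subsequence has length 6 (e.g. 6, 29, 32, 32, 34, 34).

6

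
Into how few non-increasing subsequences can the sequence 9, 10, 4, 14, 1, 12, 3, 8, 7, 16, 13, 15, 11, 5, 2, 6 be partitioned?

The minimum number of non-increasing subsequences covering a sequence equals the length of its longest strictly increasing subsequence.
LIS length is 5 (e.g. 9, 10, 12, 13, 15), so 5 piles are needed.

5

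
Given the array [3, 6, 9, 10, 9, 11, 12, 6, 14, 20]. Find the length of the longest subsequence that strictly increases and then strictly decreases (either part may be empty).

inc[i] = longest strictly increasing subsequence ending at i; dec[i] = longest strictly decreasing subsequence starting at i:
i:      1  2  3  4  5  6  7  8  9 10
a[i]:   3  6  9 10  9 11 12  6 14 20
inc:    1  2  3  4  3  5  6  2  7  8
dec:    1  1  2  3  2  2  2  1  1  1
Best peak at i=10 (value 20): inc=8, dec=1, length 8+1−1 = 8.

8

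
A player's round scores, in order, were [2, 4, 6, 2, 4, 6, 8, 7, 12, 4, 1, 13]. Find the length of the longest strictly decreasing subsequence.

Negate each value so 'decreasing' becomes 'increasing', then run patience tails on the negated sequence:
-2 → extends → [-2]
-4 → replaces -2 → [-4]
-6 → replaces -4 → [-6]
-2 → extends → [-6, -2]
-4 → replaces -2 → [-6, -4]
-6 → already a tail → [-6, -4]
-8 → replaces -6 → [-8, -4]
-7 → replaces -4 → [-8, -7]
-12 → replaces -8 → [-12, -7]
-4 → extends → [-12, -7, -4]
-1 → extends → [-12, -7, -4, -1]
-13 → replaces -12 → [-13, -7, -4, -1]
Four tails, so the longest strictly decreasing subsequence of the original has length 4.

4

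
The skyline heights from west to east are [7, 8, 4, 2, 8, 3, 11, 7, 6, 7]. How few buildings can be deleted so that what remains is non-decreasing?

Fewest deletions = n − (longest non-decreasing subsequence).
i:      1  2  3  4  5  6  7  8  9 10
a[i]:   7  8  4  2  8  3 11  7  6  7
dp:     1  2  1  1  3  2  4  3  3  4
max dp = 4, so deletions = 10 − 4 = 6.

6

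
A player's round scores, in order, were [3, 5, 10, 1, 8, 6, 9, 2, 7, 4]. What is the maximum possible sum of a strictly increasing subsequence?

25

Let S[i] be the best sum of a strictly increasing subsequence ending at i:
i:      1  2  3  4  5  6  7  8  9 10
a[i]:   3  5 10  1  8  6  9  2  7  4
S:      3  8 18  1 16 14 25  3 21  7
Maximum is 25 (e.g. 3 + 5 + 8 + 9).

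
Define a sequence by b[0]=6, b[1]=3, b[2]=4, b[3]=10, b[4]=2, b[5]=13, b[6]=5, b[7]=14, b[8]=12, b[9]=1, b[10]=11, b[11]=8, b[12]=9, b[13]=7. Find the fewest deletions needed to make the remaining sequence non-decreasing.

9

Fewest deletions = n − (longest non-decreasing subsequence).
i:      0  1  2  3  4  5  6  7  8  9 10 11 12 13
b[i]:   6  3  4 10  2 13  5 14 12  1 11  8  9  7
dp:     1  1  2  3  1  4  3  5  4  1  4  4  5  4
max dp = 5, so deletions = 14 − 5 = 9.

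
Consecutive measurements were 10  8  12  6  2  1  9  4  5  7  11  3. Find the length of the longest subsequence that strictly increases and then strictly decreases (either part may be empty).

inc[i] = longest strictly increasing subsequence ending at i; dec[i] = longest strictly decreasing subsequence starting at i:
i:      1  2  3  4  5  6  7  8  9 10 11 12
a[i]:  10  8 12  6  2  1  9  4  5  7 11  3
inc:    1  1  2  1  1  1  2  2  3  4  5  2
dec:    5  4  4  3  2  1  3  2  2  2  2  1
Best peak at i=11 (value 11): inc=5, dec=2, length 5+2−1 = 6.

6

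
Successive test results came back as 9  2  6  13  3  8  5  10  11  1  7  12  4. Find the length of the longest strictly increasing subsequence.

Let dp[i] be the length of the longest such subsequence ending at index i:
i:      1  2  3  4  5  6  7  8  9 10 11 12 13
a[i]:   9  2  6 13  3  8  5 10 11  1  7 12  4
dp:     1  1  2  3  2  3  3  4  5  1  4  6  3
Maximum dp value is 6.

6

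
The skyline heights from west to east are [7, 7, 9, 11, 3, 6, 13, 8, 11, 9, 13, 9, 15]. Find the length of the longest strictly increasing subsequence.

Let dp[i] be the length of the longest such subsequence ending at index i:
i:      1  2  3  4  5  6  7  8  9 10 11 12 13
a[i]:   7  7  9 11  3  6 13  8 11  9 13  9 15
dp:     1  1  2  3  1  2  4  3  4  4  5  4  6
Maximum dp value is 6.

6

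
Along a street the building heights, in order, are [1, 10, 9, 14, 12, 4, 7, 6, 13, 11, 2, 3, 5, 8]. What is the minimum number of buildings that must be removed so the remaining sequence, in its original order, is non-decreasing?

9

Fewest deletions = n − (longest non-decreasing subsequence).
i:      1  2  3  4  5  6  7  8  9 10 11 12 13 14
a[i]:   1 10  9 14 12  4  7  6 13 11  2  3  5  8
dp:     1  2  2  3  3  2  3  3  4  4  2  3  4  5
max dp = 5, so deletions = 14 − 5 = 9.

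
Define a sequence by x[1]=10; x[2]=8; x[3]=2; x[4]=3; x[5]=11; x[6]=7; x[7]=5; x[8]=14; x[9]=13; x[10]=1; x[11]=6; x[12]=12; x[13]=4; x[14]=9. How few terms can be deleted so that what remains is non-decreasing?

9

Fewest deletions = n − (longest non-decreasing subsequence).
i:      1  2  3  4  5  6  7  8  9 10 11 12 13 14
x[i]:  10  8  2  3 11  7  5 14 13  1  6 12  4  9
dp:     1  1  1  2  3  3  3  4  4  1  4  5  3  5
max dp = 5, so deletions = 14 − 5 = 9.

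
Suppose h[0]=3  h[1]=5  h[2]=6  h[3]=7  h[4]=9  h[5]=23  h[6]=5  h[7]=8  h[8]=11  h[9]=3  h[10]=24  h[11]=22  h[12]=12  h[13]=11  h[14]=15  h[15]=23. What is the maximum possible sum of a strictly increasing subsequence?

Let S[i] be the best sum of a strictly increasing subsequence ending at i:
i:      0  1  2  3  4  5  6  7  8  9 10 11 12 13 14 15
h[i]:   3  5  6  7  9 23  5  8 11  3 24 22 12 11 15 23
S:      3  8 14 21 30 53  8 29 41  3 77 63 53 41 68 91
Maximum is 91 (e.g. 3 + 5 + 6 + 7 + 9 + 11 + 12 + 15 + 23).

91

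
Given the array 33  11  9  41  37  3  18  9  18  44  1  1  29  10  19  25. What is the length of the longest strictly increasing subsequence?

Let dp[i] be the length of the longest such subsequence ending at index i:
i:      1  2  3  4  5  6  7  8  9 10 11 12 13 14 15 16
a[i]:  33 11  9 41 37  3 18  9 18 44  1  1 29 10 19 25
dp:     1  1  1  2  2  1  2  2  3  4  1  1  4  3  4  5
Maximum dp value is 5.

5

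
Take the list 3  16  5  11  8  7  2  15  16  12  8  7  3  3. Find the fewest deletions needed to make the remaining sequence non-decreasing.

Fewest deletions = n − (longest non-decreasing subsequence).
i:      1  2  3  4  5  6  7  8  9 10 11 12 13 14
a[i]:   3 16  5 11  8  7  2 15 16 12  8  7  3  3
dp:     1  2  2  3  3  3  1  4  5  4  4  4  2  3
max dp = 5, so deletions = 14 − 5 = 9.

9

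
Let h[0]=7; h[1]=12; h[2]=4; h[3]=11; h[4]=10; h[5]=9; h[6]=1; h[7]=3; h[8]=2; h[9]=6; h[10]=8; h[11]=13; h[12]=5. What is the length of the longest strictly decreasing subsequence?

6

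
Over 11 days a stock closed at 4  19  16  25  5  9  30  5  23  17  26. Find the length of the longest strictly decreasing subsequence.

4

Negate each value so 'decreasing' becomes 'increasing', then run patience tails on the negated sequence:
-4 → extends → [-4]
-19 → replaces -4 → [-19]
-16 → extends → [-19, -16]
-25 → replaces -19 → [-25, -16]
-5 → extends → [-25, -16, -5]
-9 → replaces -5 → [-25, -16, -9]
-30 → replaces -25 → [-30, -16, -9]
-5 → extends → [-30, -16, -9, -5]
-23 → replaces -16 → [-30, -23, -9, -5]
-17 → replaces -9 → [-30, -23, -17, -5]
-26 → replaces -23 → [-30, -26, -17, -5]
Four tails, so the longest strictly decreasing subsequence of the original has length 4.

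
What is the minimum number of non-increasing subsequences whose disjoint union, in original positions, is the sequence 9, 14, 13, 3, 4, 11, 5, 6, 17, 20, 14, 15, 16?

7

Place each on the leftmost legal pile:
9 → new pile 1 (tops now [9])
14 → new pile 2 (tops now [9, 14])
13 → pile 2 (tops now [9, 13])
3 → pile 1 (tops now [3, 13])
4 → pile 2 (tops now [3, 4])
11 → new pile 3 (tops now [3, 4, 11])
5 → pile 3 (tops now [3, 4, 5])
6 → new pile 4 (tops now [3, 4, 5, 6])
17 → new pile 5 (tops now [3, 4, 5, 6, 17])
20 → new pile 6 (tops now [3, 4, 5, 6, 17, 20])
14 → pile 5 (tops now [3, 4, 5, 6, 14, 20])
15 → pile 6 (tops now [3, 4, 5, 6, 14, 15])
16 → new pile 7 (tops now [3, 4, 5, 6, 14, 15, 16])
Seven piles.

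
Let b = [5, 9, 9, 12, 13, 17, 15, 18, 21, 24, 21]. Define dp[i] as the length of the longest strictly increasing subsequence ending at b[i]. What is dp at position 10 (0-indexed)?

7

dp[i] = 1 + max{dp[j] : j<i, b[j]<b[i]} (or 1 if no such j):
i:      0  1  2  3  4  5  6  7  8  9 10
b[i]:   5  9  9 12 13 17 15 18 21 24 21
dp:     1  2  2  3  4  5  5  6  7  8  7
At index 10 the value is 7.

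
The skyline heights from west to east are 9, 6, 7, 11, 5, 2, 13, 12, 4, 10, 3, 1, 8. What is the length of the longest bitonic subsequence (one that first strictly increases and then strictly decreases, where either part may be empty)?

inc[i] = longest strictly increasing subsequence ending at i; dec[i] = longest strictly decreasing subsequence starting at i:
i:      1  2  3  4  5  6  7  8  9 10 11 12 13
a[i]:   9  6  7 11  5  2 13 12  4 10  3  1  8
inc:    1  1  2  3  1  1  4  4  2  3  2  1  3
dec:    6  5  5  5  4  2  5  4  3  3  2  1  1
Best peak at i=7 (value 13): inc=4, dec=5, length 4+5−1 = 8.

8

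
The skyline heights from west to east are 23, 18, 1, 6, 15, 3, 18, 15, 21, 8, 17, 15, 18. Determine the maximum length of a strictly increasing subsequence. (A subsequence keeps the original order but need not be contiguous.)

5

Track the smallest tail for each achievable length (strict):
23 → extends → [23]
18 → replaces 23 → [18]
1 → replaces 18 → [1]
6 → extends → [1, 6]
15 → extends → [1, 6, 15]
3 → replaces 6 → [1, 3, 15]
18 → extends → [1, 3, 15, 18]
15 → already a tail → [1, 3, 15, 18]
21 → extends → [1, 3, 15, 18, 21]
8 → replaces 15 → [1, 3, 8, 18, 21]
17 → replaces 18 → [1, 3, 8, 17, 21]
15 → replaces 17 → [1, 3, 8, 15, 21]
18 → replaces 21 → [1, 3, 8, 15, 18]
Five tails, so the longest strictly increasing subsequence has length 5 (e.g. 1, 6, 15, 18, 21).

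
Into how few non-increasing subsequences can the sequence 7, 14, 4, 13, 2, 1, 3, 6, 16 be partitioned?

Place each on the leftmost legal pile:
7 → new pile 1 (tops now [7])
14 → new pile 2 (tops now [7, 14])
4 → pile 1 (tops now [4, 14])
13 → pile 2 (tops now [4, 13])
2 → pile 1 (tops now [2, 13])
1 → pile 1 (tops now [1, 13])
3 → pile 2 (tops now [1, 3])
6 → new pile 3 (tops now [1, 3, 6])
16 → new pile 4 (tops now [1, 3, 6, 16])
Four piles.

4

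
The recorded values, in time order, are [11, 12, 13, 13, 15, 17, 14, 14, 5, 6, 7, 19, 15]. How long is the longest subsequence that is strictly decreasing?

Negate each value so 'decreasing' becomes 'increasing', then run patience tails on the negated sequence:
-11 → extends → [-11]
-12 → replaces -11 → [-12]
-13 → replaces -12 → [-13]
-13 → already a tail → [-13]
-15 → replaces -13 → [-15]
-17 → replaces -15 → [-17]
-14 → extends → [-17, -14]
-14 → already a tail → [-17, -14]
-5 → extends → [-17, -14, -5]
-6 → replaces -5 → [-17, -14, -6]
-7 → replaces -6 → [-17, -14, -7]
-19 → replaces -17 → [-19, -14, -7]
-15 → replaces -14 → [-19, -15, -7]
Three tails, so the longest strictly decreasing subsequence of the original has length 3.

3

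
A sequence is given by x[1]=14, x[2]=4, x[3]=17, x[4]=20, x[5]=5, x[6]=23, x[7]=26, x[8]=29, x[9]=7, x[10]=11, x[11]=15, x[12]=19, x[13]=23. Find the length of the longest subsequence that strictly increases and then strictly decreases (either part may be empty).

inc[i] = longest strictly increasing subsequence ending at i; dec[i] = longest strictly decreasing subsequence starting at i:
i:      1  2  3  4  5  6  7  8  9 10 11 12 13
x[i]:  14  4 17 20  5 23 26 29  7 11 15 19 23
inc:    1  1  2  3  2  4  5  6  3  4  5  6  7
dec:    2  1  2  2  1  2  2  2  1  1  1  1  1
Best peak at i=8 (value 29): inc=6, dec=2, length 6+2−1 = 7.

7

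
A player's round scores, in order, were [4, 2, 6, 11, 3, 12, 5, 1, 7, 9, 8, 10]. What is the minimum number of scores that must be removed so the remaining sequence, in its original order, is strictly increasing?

Fewest deletions = n − (longest strictly increasing subsequence).
Patience tails:
4 → extends → [4]
2 → replaces 4 → [2]
6 → extends → [2, 6]
11 → extends → [2, 6, 11]
3 → replaces 6 → [2, 3, 11]
12 → extends → [2, 3, 11, 12]
5 → replaces 11 → [2, 3, 5, 12]
1 → replaces 2 → [1, 3, 5, 12]
7 → replaces 12 → [1, 3, 5, 7]
9 → extends → [1, 3, 5, 7, 9]
8 → replaces 9 → [1, 3, 5, 7, 8]
10 → extends → [1, 3, 5, 7, 8, 10]
Longest strictly increasing subsequence has length 6, so deletions = 12 − 6 = 6.

6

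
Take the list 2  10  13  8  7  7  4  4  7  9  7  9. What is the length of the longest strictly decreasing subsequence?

4

Negate each value so 'decreasing' becomes 'increasing', then run patience tails on the negated sequence:
-2 → extends → [-2]
-10 → replaces -2 → [-10]
-13 → replaces -10 → [-13]
-8 → extends → [-13, -8]
-7 → extends → [-13, -8, -7]
-7 → already a tail → [-13, -8, -7]
-4 → extends → [-13, -8, -7, -4]
-4 → already a tail → [-13, -8, -7, -4]
-7 → already a tail → [-13, -8, -7, -4]
-9 → replaces -8 → [-13, -9, -7, -4]
-7 → already a tail → [-13, -9, -7, -4]
-9 → already a tail → [-13, -9, -7, -4]
Four tails, so the longest strictly decreasing subsequence of the original has length 4.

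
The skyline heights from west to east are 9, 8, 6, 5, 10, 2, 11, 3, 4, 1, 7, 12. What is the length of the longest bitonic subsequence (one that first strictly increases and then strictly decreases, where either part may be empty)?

6

inc[i] = longest strictly increasing subsequence ending at i; dec[i] = longest strictly decreasing subsequence starting at i:
i:      1  2  3  4  5  6  7  8  9 10 11 12
a[i]:   9  8  6  5 10  2 11  3  4  1  7 12
inc:    1  1  1  1  2  1  3  2  3  1  4  5
dec:    6  5  4  3  3  2  3  2  2  1  1  1
Best peak at i=1 (value 9): inc=1, dec=6, length 1+6−1 = 6.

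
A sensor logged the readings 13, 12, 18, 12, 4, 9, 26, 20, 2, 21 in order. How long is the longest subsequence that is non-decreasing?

Track the smallest tail for each achievable length (allowing ties):
13 → extends → [13]
12 → replaces 13 → [12]
18 → extends → [12, 18]
12 → replaces 18 → [12, 12]
4 → replaces 12 → [4, 12]
9 → replaces 12 → [4, 9]
26 → extends → [4, 9, 26]
20 → replaces 26 → [4, 9, 20]
2 → replaces 4 → [2, 9, 20]
21 → extends → [2, 9, 20, 21]
Four tails, so the longest non-decreasing subsequence has length 4 (e.g. 13, 18, 20, 21).

4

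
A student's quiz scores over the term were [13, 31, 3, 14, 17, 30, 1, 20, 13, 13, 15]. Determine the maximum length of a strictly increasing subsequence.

Let dp[i] be the length of the longest such subsequence ending at index i:
i:      1  2  3  4  5  6  7  8  9 10 11
a[i]:  13 31  3 14 17 30  1 20 13 13 15
dp:     1  2  1  2  3  4  1  4  2  2  3
Maximum dp value is 4.

4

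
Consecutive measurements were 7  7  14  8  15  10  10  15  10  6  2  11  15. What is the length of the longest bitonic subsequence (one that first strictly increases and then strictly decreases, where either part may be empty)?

inc[i] = longest strictly increasing subsequence ending at i; dec[i] = longest strictly decreasing subsequence starting at i:
i:      1  2  3  4  5  6  7  8  9 10 11 12 13
a[i]:   7  7 14  8 15 10 10 15 10  6  2 11 15
inc:    1  1  2  2  3  3  3  4  3  1  1  4  5
dec:    3  3  4  3  4  3  3  4  3  2  1  1  1
Best peak at i=8 (value 15): inc=4, dec=4, length 4+4−1 = 7.

7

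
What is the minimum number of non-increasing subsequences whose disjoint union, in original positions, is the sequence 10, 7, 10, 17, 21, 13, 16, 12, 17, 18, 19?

Place each on the leftmost legal pile:
10 → new pile 1 (tops now [10])
7 → pile 1 (tops now [7])
10 → new pile 2 (tops now [7, 10])
17 → new pile 3 (tops now [7, 10, 17])
21 → new pile 4 (tops now [7, 10, 17, 21])
13 → pile 3 (tops now [7, 10, 13, 21])
16 → pile 4 (tops now [7, 10, 13, 16])
12 → pile 3 (tops now [7, 10, 12, 16])
17 → new pile 5 (tops now [7, 10, 12, 16, 17])
18 → new pile 6 (tops now [7, 10, 12, 16, 17, 18])
19 → new pile 7 (tops now [7, 10, 12, 16, 17, 18, 19])
Seven piles.

7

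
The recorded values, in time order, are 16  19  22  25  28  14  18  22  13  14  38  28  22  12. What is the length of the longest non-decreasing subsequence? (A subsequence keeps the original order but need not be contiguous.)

6

Let dp[i] be the length of the longest such subsequence ending at index i:
i:      1  2  3  4  5  6  7  8  9 10 11 12 13 14
a[i]:  16 19 22 25 28 14 18 22 13 14 38 28 22 12
dp:     1  2  3  4  5  1  2  4  1  2  6  6  5  1
Maximum dp value is 6.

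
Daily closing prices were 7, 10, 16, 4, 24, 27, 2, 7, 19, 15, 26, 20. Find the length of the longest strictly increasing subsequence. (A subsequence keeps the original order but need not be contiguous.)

5

Track the smallest tail for each achievable length (strict):
7 → extends → [7]
10 → extends → [7, 10]
16 → extends → [7, 10, 16]
4 → replaces 7 → [4, 10, 16]
24 → extends → [4, 10, 16, 24]
27 → extends → [4, 10, 16, 24, 27]
2 → replaces 4 → [2, 10, 16, 24, 27]
7 → replaces 10 → [2, 7, 16, 24, 27]
19 → replaces 24 → [2, 7, 16, 19, 27]
15 → replaces 16 → [2, 7, 15, 19, 27]
26 → replaces 27 → [2, 7, 15, 19, 26]
20 → replaces 26 → [2, 7, 15, 19, 20]
Five tails, so the longest strictly increasing subsequence has length 5 (e.g. 7, 10, 16, 24, 27).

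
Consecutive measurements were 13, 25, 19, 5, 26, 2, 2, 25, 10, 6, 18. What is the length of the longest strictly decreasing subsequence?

4

Let dp[i] be the longest strictly decreasing subsequence ending at i:
i:      1  2  3  4  5  6  7  8  9 10 11
a[i]:  13 25 19  5 26  2  2 25 10  6 18
dp:     1  1  2  3  1  4  4  2  3  4  3
Maximum is 4.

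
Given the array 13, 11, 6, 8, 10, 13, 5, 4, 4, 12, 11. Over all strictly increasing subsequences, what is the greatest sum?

Let S[i] be the best sum of a strictly increasing subsequence ending at i:
i:      1  2  3  4  5  6  7  8  9 10 11
a[i]:  13 11  6  8 10 13  5  4  4 12 11
S:     13 11  6 14 24 37  5  4  4 36 35
Maximum is 37 (e.g. 6 + 8 + 10 + 13).

37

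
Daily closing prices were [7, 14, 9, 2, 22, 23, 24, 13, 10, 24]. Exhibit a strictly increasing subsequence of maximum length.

Patience tails give the LIS length; then backtrack through the dp parents:
7 → extends → [7]
14 → extends → [7, 14]
9 → replaces 14 → [7, 9]
2 → replaces 7 → [2, 9]
22 → extends → [2, 9, 22]
23 → extends → [2, 9, 22, 23]
24 → extends → [2, 9, 22, 23, 24]
13 → replaces 22 → [2, 9, 13, 23, 24]
10 → replaces 13 → [2, 9, 10, 23, 24]
24 → already a tail → [2, 9, 10, 23, 24]
Length 5; one witness is 7, 14, 22, 23, 24.

7, 14, 22, 23, 24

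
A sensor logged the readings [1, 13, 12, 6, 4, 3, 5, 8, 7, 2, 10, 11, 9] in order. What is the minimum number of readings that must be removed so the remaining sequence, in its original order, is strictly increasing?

7

Fewest deletions = n − (longest strictly increasing subsequence).
Patience tails:
1 → extends → [1]
13 → extends → [1, 13]
12 → replaces 13 → [1, 12]
6 → replaces 12 → [1, 6]
4 → replaces 6 → [1, 4]
3 → replaces 4 → [1, 3]
5 → extends → [1, 3, 5]
8 → extends → [1, 3, 5, 8]
7 → replaces 8 → [1, 3, 5, 7]
2 → replaces 3 → [1, 2, 5, 7]
10 → extends → [1, 2, 5, 7, 10]
11 → extends → [1, 2, 5, 7, 10, 11]
9 → replaces 10 → [1, 2, 5, 7, 9, 11]
Longest strictly increasing subsequence has length 6, so deletions = 13 − 6 = 7.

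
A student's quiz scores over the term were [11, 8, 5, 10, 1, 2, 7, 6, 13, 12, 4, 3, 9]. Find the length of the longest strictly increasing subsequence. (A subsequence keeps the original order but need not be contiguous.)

Let dp[i] be the length of the longest such subsequence ending at index i:
i:      1  2  3  4  5  6  7  8  9 10 11 12 13
a[i]:  11  8  5 10  1  2  7  6 13 12  4  3  9
dp:     1  1  1  2  1  2  3  3  4  4  3  3  4
Maximum dp value is 4.

4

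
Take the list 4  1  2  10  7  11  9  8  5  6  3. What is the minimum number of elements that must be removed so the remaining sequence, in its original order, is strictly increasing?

7

Fewest deletions = n − (longest strictly increasing subsequence).
Patience tails:
4 → extends → [4]
1 → replaces 4 → [1]
2 → extends → [1, 2]
10 → extends → [1, 2, 10]
7 → replaces 10 → [1, 2, 7]
11 → extends → [1, 2, 7, 11]
9 → replaces 11 → [1, 2, 7, 9]
8 → replaces 9 → [1, 2, 7, 8]
5 → replaces 7 → [1, 2, 5, 8]
6 → replaces 8 → [1, 2, 5, 6]
3 → replaces 5 → [1, 2, 3, 6]
Longest strictly increasing subsequence has length 4, so deletions = 11 − 4 = 7.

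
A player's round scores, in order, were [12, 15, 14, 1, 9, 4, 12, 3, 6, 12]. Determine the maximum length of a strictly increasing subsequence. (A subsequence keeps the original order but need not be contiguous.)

4

Track the smallest tail for each achievable length (strict):
12 → extends → [12]
15 → extends → [12, 15]
14 → replaces 15 → [12, 14]
1 → replaces 12 → [1, 14]
9 → replaces 14 → [1, 9]
4 → replaces 9 → [1, 4]
12 → extends → [1, 4, 12]
3 → replaces 4 → [1, 3, 12]
6 → replaces 12 → [1, 3, 6]
12 → extends → [1, 3, 6, 12]
Four tails, so the longest strictly increasing subsequence has length 4 (e.g. 1, 4, 6, 12).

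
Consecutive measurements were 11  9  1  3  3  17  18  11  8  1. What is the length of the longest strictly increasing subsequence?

4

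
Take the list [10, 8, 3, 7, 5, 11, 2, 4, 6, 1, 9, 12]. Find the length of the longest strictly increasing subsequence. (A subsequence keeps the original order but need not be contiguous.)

5

Track the smallest tail for each achievable length (strict):
10 → extends → [10]
8 → replaces 10 → [8]
3 → replaces 8 → [3]
7 → extends → [3, 7]
5 → replaces 7 → [3, 5]
11 → extends → [3, 5, 11]
2 → replaces 3 → [2, 5, 11]
4 → replaces 5 → [2, 4, 11]
6 → replaces 11 → [2, 4, 6]
1 → replaces 2 → [1, 4, 6]
9 → extends → [1, 4, 6, 9]
12 → extends → [1, 4, 6, 9, 12]
Five tails, so the longest strictly increasing subsequence has length 5 (e.g. 3, 5, 6, 9, 12).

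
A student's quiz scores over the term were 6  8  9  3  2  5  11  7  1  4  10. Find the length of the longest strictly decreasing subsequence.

4

Negate each value so 'decreasing' becomes 'increasing', then run patience tails on the negated sequence:
-6 → extends → [-6]
-8 → replaces -6 → [-8]
-9 → replaces -8 → [-9]
-3 → extends → [-9, -3]
-2 → extends → [-9, -3, -2]
-5 → replaces -3 → [-9, -5, -2]
-11 → replaces -9 → [-11, -5, -2]
-7 → replaces -5 → [-11, -7, -2]
-1 → extends → [-11, -7, -2, -1]
-4 → replaces -2 → [-11, -7, -4, -1]
-10 → replaces -7 → [-11, -10, -4, -1]
Four tails, so the longest strictly decreasing subsequence of the original has length 4.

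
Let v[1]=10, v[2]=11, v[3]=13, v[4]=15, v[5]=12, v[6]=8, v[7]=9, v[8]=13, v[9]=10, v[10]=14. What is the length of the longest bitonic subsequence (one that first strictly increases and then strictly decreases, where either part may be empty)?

inc[i] = longest strictly increasing subsequence ending at i; dec[i] = longest strictly decreasing subsequence starting at i:
i:      1  2  3  4  5  6  7  8  9 10
v[i]:  10 11 13 15 12  8  9 13 10 14
inc:    1  2  3  4  3  1  2  4  3  5
dec:    2  2  3  3  2  1  1  2  1  1
Best peak at i=4 (value 15): inc=4, dec=3, length 4+3−1 = 6.

6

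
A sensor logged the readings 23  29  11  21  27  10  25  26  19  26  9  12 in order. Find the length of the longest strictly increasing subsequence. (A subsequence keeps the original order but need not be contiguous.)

4

Track the smallest tail for each achievable length (strict):
23 → extends → [23]
29 → extends → [23, 29]
11 → replaces 23 → [11, 29]
21 → replaces 29 → [11, 21]
27 → extends → [11, 21, 27]
10 → replaces 11 → [10, 21, 27]
25 → replaces 27 → [10, 21, 25]
26 → extends → [10, 21, 25, 26]
19 → replaces 21 → [10, 19, 25, 26]
26 → already a tail → [10, 19, 25, 26]
9 → replaces 10 → [9, 19, 25, 26]
12 → replaces 19 → [9, 12, 25, 26]
Four tails, so the longest strictly increasing subsequence has length 4 (e.g. 11, 21, 25, 26).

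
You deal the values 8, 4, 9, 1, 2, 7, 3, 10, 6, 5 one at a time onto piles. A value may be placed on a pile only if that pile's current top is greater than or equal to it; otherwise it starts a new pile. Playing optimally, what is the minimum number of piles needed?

The minimum number of non-increasing subsequences covering a sequence equals the length of its longest strictly increasing subsequence.
LIS length is 4 (e.g. 1, 2, 7, 10), so 4 piles are needed.

4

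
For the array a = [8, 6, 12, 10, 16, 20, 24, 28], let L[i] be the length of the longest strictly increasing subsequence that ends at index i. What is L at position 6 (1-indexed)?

4

dp[i] = 1 + max{dp[j] : j<i, a[j]<a[i]} (or 1 if no such j):
i:      1  2  3  4  5  6  7  8
a[i]:   8  6 12 10 16 20 24 28
dp:     1  1  2  2  3  4  5  6
At index 6 the value is 4.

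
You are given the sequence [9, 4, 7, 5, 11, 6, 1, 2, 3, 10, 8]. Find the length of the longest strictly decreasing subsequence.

Negate each value so 'decreasing' becomes 'increasing', then run patience tails on the negated sequence:
-9 → extends → [-9]
-4 → extends → [-9, -4]
-7 → replaces -4 → [-9, -7]
-5 → extends → [-9, -7, -5]
-11 → replaces -9 → [-11, -7, -5]
-6 → replaces -5 → [-11, -7, -6]
-1 → extends → [-11, -7, -6, -1]
-2 → replaces -1 → [-11, -7, -6, -2]
-3 → replaces -2 → [-11, -7, -6, -3]
-10 → replaces -7 → [-11, -10, -6, -3]
-8 → replaces -6 → [-11, -10, -8, -3]
Four tails, so the longest strictly decreasing subsequence of the original has length 4.

4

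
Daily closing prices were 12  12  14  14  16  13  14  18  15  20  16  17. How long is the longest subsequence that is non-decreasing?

Track the smallest tail for each achievable length (allowing ties):
12 → extends → [12]
12 → extends → [12, 12]
14 → extends → [12, 12, 14]
14 → extends → [12, 12, 14, 14]
16 → extends → [12, 12, 14, 14, 16]
13 → replaces 14 → [12, 12, 13, 14, 16]
14 → replaces 16 → [12, 12, 13, 14, 14]
18 → extends → [12, 12, 13, 14, 14, 18]
15 → replaces 18 → [12, 12, 13, 14, 14, 15]
20 → extends → [12, 12, 13, 14, 14, 15, 20]
16 → replaces 20 → [12, 12, 13, 14, 14, 15, 16]
17 → extends → [12, 12, 13, 14, 14, 15, 16, 17]
Eight tails, so the longest non-decreasing subsequence has length 8 (e.g. 12, 12, 14, 14, 14, 15, 16, 17).

8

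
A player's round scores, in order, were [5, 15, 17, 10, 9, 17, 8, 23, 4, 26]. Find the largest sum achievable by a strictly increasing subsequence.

Let S[i] be the best sum of a strictly increasing subsequence ending at i:
i:      1  2  3  4  5  6  7  8  9 10
a[i]:   5 15 17 10  9 17  8 23  4 26
S:      5 20 37 15 14 37 13 60  4 86
Maximum is 86 (e.g. 5 + 15 + 17 + 23 + 26).

86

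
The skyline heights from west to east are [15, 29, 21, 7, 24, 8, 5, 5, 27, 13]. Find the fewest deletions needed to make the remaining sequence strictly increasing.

Fewest deletions = n − (longest strictly increasing subsequence).
i:      1  2  3  4  5  6  7  8  9 10
a[i]:  15 29 21  7 24  8  5  5 27 13
dp:     1  2  2  1  3  2  1  1  4  3
max dp = 4, so deletions = 10 − 4 = 6.

6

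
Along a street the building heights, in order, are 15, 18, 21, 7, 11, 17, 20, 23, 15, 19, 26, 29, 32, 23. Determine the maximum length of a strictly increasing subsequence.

Track the smallest tail for each achievable length (strict):
15 → extends → [15]
18 → extends → [15, 18]
21 → extends → [15, 18, 21]
7 → replaces 15 → [7, 18, 21]
11 → replaces 18 → [7, 11, 21]
17 → replaces 21 → [7, 11, 17]
20 → extends → [7, 11, 17, 20]
23 → extends → [7, 11, 17, 20, 23]
15 → replaces 17 → [7, 11, 15, 20, 23]
19 → replaces 20 → [7, 11, 15, 19, 23]
26 → extends → [7, 11, 15, 19, 23, 26]
29 → extends → [7, 11, 15, 19, 23, 26, 29]
32 → extends → [7, 11, 15, 19, 23, 26, 29, 32]
23 → already a tail → [7, 11, 15, 19, 23, 26, 29, 32]
Eight tails, so the longest strictly increasing subsequence has length 8 (e.g. 7, 11, 17, 20, 23, 26, 29, 32).

8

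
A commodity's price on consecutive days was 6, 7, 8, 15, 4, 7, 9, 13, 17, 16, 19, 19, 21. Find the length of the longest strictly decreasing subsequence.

Negate each value so 'decreasing' becomes 'increasing', then run patience tails on the negated sequence:
-6 → extends → [-6]
-7 → replaces -6 → [-7]
-8 → replaces -7 → [-8]
-15 → replaces -8 → [-15]
-4 → extends → [-15, -4]
-7 → replaces -4 → [-15, -7]
-9 → replaces -7 → [-15, -9]
-13 → replaces -9 → [-15, -13]
-17 → replaces -15 → [-17, -13]
-16 → replaces -13 → [-17, -16]
-19 → replaces -17 → [-19, -16]
-19 → already a tail → [-19, -16]
-21 → replaces -19 → [-21, -16]
Two tails, so the longest strictly decreasing subsequence of the original has length 2.

2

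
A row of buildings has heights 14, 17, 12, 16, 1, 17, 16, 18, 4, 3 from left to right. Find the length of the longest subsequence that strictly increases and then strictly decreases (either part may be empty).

6

inc[i] = longest strictly increasing subsequence ending at i; dec[i] = longest strictly decreasing subsequence starting at i:
i:      1  2  3  4  5  6  7  8  9 10
a[i]:  14 17 12 16  1 17 16 18  4  3
inc:    1  2  1  2  1  3  2  4  2  2
dec:    4  4  3  3  1  4  3  3  2  1
Best peak at i=6 (value 17): inc=3, dec=4, length 3+4−1 = 6.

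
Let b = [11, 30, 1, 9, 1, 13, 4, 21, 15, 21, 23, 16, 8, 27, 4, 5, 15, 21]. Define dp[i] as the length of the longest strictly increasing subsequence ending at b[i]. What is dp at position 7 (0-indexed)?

4

dp[i] = 1 + max{dp[j] : j<i, b[j]<b[i]} (or 1 if no such j):
i:      0  1  2  3  4  5  6  7  8  9 10 11 12 13 14 15 16 17
b[i]:  11 30  1  9  1 13  4 21 15 21 23 16  8 27  4  5 15 21
dp:     1  2  1  2  1  3  2  4  4  5  6  5  3  7  2  3  4  6
At index 7 the value is 4.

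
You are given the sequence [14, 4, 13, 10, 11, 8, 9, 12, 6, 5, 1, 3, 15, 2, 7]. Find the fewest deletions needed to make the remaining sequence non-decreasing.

10

Fewest deletions = n − (longest non-decreasing subsequence).
i:      1  2  3  4  5  6  7  8  9 10 11 12 13 14 15
a[i]:  14  4 13 10 11  8  9 12  6  5  1  3 15  2  7
dp:     1  1  2  2  3  2  3  4  2  2  1  2  5  2  3
max dp = 5, so deletions = 15 − 5 = 10.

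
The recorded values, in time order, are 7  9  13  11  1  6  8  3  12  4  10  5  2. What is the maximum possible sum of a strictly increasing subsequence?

Let S[i] be the best sum of a strictly increasing subsequence ending at i:
i:      1  2  3  4  5  6  7  8  9 10 11 12 13
a[i]:   7  9 13 11  1  6  8  3 12  4 10  5  2
S:      7 16 29 27  1  7 15  4 39  8 26 13  3
Maximum is 39 (e.g. 7 + 9 + 11 + 12).

39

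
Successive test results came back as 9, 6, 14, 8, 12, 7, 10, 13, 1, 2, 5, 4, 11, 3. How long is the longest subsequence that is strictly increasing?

Track the smallest tail for each achievable length (strict):
9 → extends → [9]
6 → replaces 9 → [6]
14 → extends → [6, 14]
8 → replaces 14 → [6, 8]
12 → extends → [6, 8, 12]
7 → replaces 8 → [6, 7, 12]
10 → replaces 12 → [6, 7, 10]
13 → extends → [6, 7, 10, 13]
1 → replaces 6 → [1, 7, 10, 13]
2 → replaces 7 → [1, 2, 10, 13]
5 → replaces 10 → [1, 2, 5, 13]
4 → replaces 5 → [1, 2, 4, 13]
11 → replaces 13 → [1, 2, 4, 11]
3 → replaces 4 → [1, 2, 3, 11]
Four tails, so the longest strictly increasing subsequence has length 4 (e.g. 6, 8, 12, 13).

4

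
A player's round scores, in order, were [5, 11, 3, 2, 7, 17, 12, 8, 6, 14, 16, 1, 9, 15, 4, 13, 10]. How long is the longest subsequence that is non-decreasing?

Let dp[i] be the length of the longest such subsequence ending at index i:
i:      1  2  3  4  5  6  7  8  9 10 11 12 13 14 15 16 17
a[i]:   5 11  3  2  7 17 12  8  6 14 16  1  9 15  4 13 10
dp:     1  2  1  1  2  3  3  3  2  4  5  1  4  5  2  5  5
Maximum dp value is 5.

5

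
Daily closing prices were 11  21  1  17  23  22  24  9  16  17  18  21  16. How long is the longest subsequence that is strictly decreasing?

Negate each value so 'decreasing' becomes 'increasing', then run patience tails on the negated sequence:
-11 → extends → [-11]
-21 → replaces -11 → [-21]
-1 → extends → [-21, -1]
-17 → replaces -1 → [-21, -17]
-23 → replaces -21 → [-23, -17]
-22 → replaces -17 → [-23, -22]
-24 → replaces -23 → [-24, -22]
-9 → extends → [-24, -22, -9]
-16 → replaces -9 → [-24, -22, -16]
-17 → replaces -16 → [-24, -22, -17]
-18 → replaces -17 → [-24, -22, -18]
-21 → replaces -18 → [-24, -22, -21]
-16 → extends → [-24, -22, -21, -16]
Four tails, so the longest strictly decreasing subsequence of the original has length 4.

4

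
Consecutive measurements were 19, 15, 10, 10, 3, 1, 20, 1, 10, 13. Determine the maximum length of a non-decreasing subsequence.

4

Let dp[i] be the length of the longest such subsequence ending at index i:
i:      1  2  3  4  5  6  7  8  9 10
a[i]:  19 15 10 10  3  1 20  1 10 13
dp:     1  1  1  2  1  1  3  2  3  4
Maximum dp value is 4.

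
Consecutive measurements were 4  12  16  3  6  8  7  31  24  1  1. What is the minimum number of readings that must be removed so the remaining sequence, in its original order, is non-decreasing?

Fewest deletions = n − (longest non-decreasing subsequence).
i:      1  2  3  4  5  6  7  8  9 10 11
a[i]:   4 12 16  3  6  8  7 31 24  1  1
dp:     1  2  3  1  2  3  3  4  4  1  2
max dp = 4, so deletions = 11 − 4 = 7.

7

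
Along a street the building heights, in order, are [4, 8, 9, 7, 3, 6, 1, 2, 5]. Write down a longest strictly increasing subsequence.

4, 8, 9

Patience tails give the LIS length; then backtrack through the dp parents:
4 → extends → [4]
8 → extends → [4, 8]
9 → extends → [4, 8, 9]
7 → replaces 8 → [4, 7, 9]
3 → replaces 4 → [3, 7, 9]
6 → replaces 7 → [3, 6, 9]
1 → replaces 3 → [1, 6, 9]
2 → replaces 6 → [1, 2, 9]
5 → replaces 9 → [1, 2, 5]
Length 3; one witness is 4, 8, 9.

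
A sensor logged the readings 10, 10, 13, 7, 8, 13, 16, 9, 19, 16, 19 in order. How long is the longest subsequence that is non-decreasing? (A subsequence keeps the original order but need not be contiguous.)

7

Track the smallest tail for each achievable length (allowing ties):
10 → extends → [10]
10 → extends → [10, 10]
13 → extends → [10, 10, 13]
7 → replaces 10 → [7, 10, 13]
8 → replaces 10 → [7, 8, 13]
13 → extends → [7, 8, 13, 13]
16 → extends → [7, 8, 13, 13, 16]
9 → replaces 13 → [7, 8, 9, 13, 16]
19 → extends → [7, 8, 9, 13, 16, 19]
16 → replaces 19 → [7, 8, 9, 13, 16, 16]
19 → extends → [7, 8, 9, 13, 16, 16, 19]
Seven tails, so the longest non-decreasing subsequence has length 7 (e.g. 10, 10, 13, 13, 16, 19, 19).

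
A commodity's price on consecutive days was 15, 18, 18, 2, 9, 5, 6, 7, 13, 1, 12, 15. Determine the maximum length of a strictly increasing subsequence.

Track the smallest tail for each achievable length (strict):
15 → extends → [15]
18 → extends → [15, 18]
18 → already a tail → [15, 18]
2 → replaces 15 → [2, 18]
9 → replaces 18 → [2, 9]
5 → replaces 9 → [2, 5]
6 → extends → [2, 5, 6]
7 → extends → [2, 5, 6, 7]
13 → extends → [2, 5, 6, 7, 13]
1 → replaces 2 → [1, 5, 6, 7, 13]
12 → replaces 13 → [1, 5, 6, 7, 12]
15 → extends → [1, 5, 6, 7, 12, 15]
Six tails, so the longest strictly increasing subsequence has length 6 (e.g. 2, 5, 6, 7, 13, 15).

6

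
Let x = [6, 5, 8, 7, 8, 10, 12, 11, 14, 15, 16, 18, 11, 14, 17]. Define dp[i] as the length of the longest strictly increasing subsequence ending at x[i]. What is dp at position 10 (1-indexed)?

7

dp[i] = 1 + max{dp[j] : j<i, x[j]<x[i]} (or 1 if no such j):
i:      1  2  3  4  5  6  7  8  9 10 11 12 13 14 15
x[i]:   6  5  8  7  8 10 12 11 14 15 16 18 11 14 17
dp:     1  1  2  2  3  4  5  5  6  7  8  9  5  6  9
At index 10 the value is 7.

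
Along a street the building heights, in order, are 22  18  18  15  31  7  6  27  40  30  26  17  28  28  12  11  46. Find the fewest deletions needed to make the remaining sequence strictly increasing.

Fewest deletions = n − (longest strictly increasing subsequence).
i:      1  2  3  4  5  6  7  8  9 10 11 12 13 14 15 16 17
a[i]:  22 18 18 15 31  7  6 27 40 30 26 17 28 28 12 11 46
dp:     1  1  1  1  2  1  1  2  3  3  2  2  3  3  2  2  4
max dp = 4, so deletions = 17 − 4 = 13.

13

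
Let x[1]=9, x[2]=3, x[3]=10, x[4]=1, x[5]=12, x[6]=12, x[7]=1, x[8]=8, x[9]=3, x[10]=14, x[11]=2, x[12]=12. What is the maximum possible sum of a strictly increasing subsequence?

Let S[i] be the best sum of a strictly increasing subsequence ending at i:
i:      1  2  3  4  5  6  7  8  9 10 11 12
x[i]:   9  3 10  1 12 12  1  8  3 14  2 12
S:      9  3 19  1 31 31  1 11  4 45  3 31
Maximum is 45 (e.g. 9 + 10 + 12 + 14).

45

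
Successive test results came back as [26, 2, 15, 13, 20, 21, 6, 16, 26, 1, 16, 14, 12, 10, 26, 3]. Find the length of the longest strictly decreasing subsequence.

7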